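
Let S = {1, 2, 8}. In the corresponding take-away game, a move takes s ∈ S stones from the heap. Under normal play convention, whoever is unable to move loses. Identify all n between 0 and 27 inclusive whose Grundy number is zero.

0, 3, 6, 9, 12, 15, 18, 21, 24, 27

G(0) = 0
G(1) = mex{0} = 1
G(2) = mex{1,0} = 2
G(3) = mex{2,1} = 0
G(4) = mex{0,2} = 1
G(5) = mex{1,0} = 2
G(6) = mex{2,1} = 0
G(7) = mex{0,2} = 1
G(8) = mex{1,0,0} = 2
G(9) = mex{2,1,1} = 0
G(10) = mex{0,2,2} = 1
G(11) = mex{1,0,0} = 2
G(12) = mex{2,1,1} = 0
G(13) = mex{0,2,2} = 1
G(14) = mex{1,0,0} = 2
G(15) = mex{2,1,1} = 0
G(16) = mex{0,2,2} = 1
G(17) = mex{1,0,0} = 2
G(18) = mex{2,1,1} = 0
G(19) = mex{0,2,2} = 1
G(20) = mex{1,0,0} = 2
G(21) = mex{2,1,1} = 0
G(22) = mex{0,2,2} = 1
G(23) = mex{1,0,0} = 2
G(24) = mex{2,1,1} = 0
G(25) = mex{0,2,2} = 1
G(26) = mex{1,0,0} = 2
G(27) = mex{2,1,1} = 0
P-positions are exactly the n with G(n) = 0.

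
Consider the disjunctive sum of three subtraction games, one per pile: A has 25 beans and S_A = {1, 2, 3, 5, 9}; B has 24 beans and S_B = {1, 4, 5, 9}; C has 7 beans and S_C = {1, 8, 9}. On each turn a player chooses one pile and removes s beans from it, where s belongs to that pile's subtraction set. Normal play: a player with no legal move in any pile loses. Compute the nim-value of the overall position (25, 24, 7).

Pile A, S = {1, 2, 3, 5, 9}:
G(0) = 0
G(1) = mex{0} = 1
G(2) = mex{1,0} = 2
G(3) = mex{2,1,0} = 3
G(4) = mex{3,2,1} = 0
G(5) = mex{0,3,2,0} = 1
G(6) = mex{1,0,3,1} = 2
G(7) = mex{2,1,0,2} = 3
G(8) = mex{3,2,1,3} = 0
G(9) = mex{0,3,2,0,0} = 1
G(10) = mex{1,0,3,1,1} = 2
G(11) = mex{2,1,0,2,2} = 3
G(12) = mex{3,2,1,3,3} = 0
G(13) = mex{0,3,2,0,0} = 1
G(14) = mex{1,0,3,1,1} = 2
G(15) = mex{2,1,0,2,2} = 3
G(16) = mex{3,2,1,3,3} = 0
G(17) = mex{0,3,2,0,0} = 1
G(18) = mex{1,0,3,1,1} = 2
G(19) = mex{2,1,0,2,2} = 3
G(20) = mex{3,2,1,3,3} = 0
G(21) = mex{0,3,2,0,0} = 1
G(22) = mex{1,0,3,1,1} = 2
G(23) = mex{2,1,0,2,2} = 3
G(24) = mex{3,2,1,3,3} = 0
G(25) = mex{0,3,2,0,0} = 1
G_A(25) = 1.
Pile B, S = {1, 4, 5, 9}:
G(0) = 0
G(1) = mex{0} = 1
G(2) = mex{1} = 0
G(3) = mex{0} = 1
G(4) = mex{1,0} = 2
G(5) = mex{2,1,0} = 3
G(6) = mex{3,0,1} = 2
G(7) = mex{2,1,0} = 3
G(8) = mex{3,2,1} = 0
G(9) = mex{0,3,2,0} = 1
G(10) = mex{1,2,3,1} = 0
G(11) = mex{0,3,2,0} = 1
G(12) = mex{1,0,3,1} = 2
G(13) = mex{2,1,0,2} = 3
G(14) = mex{3,0,1,3} = 2
G(15) = mex{2,1,0,2} = 3
G(16) = mex{3,2,1,3} = 0
G(17) = mex{0,3,2,0} = 1
G(18) = mex{1,2,3,1} = 0
G(19) = mex{0,3,2,0} = 1
G(20) = mex{1,0,3,1} = 2
G(21) = mex{2,1,0,2} = 3
G(22) = mex{3,0,1,3} = 2
G(23) = mex{2,1,0,2} = 3
G(24) = mex{3,2,1,3} = 0
G_B(24) = 0.
Pile C, S = {1, 8, 9}:
n : 0 1 2 3 4 5 6 7
G : 0 1 0 1 0 1 0 1
G_C(7) = 1.
Combined Grundy value = 1 ⊕ 0 ⊕ 1 = 0.

0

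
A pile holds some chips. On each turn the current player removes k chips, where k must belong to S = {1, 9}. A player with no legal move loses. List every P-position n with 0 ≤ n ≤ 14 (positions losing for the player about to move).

n :  0  1  2  3  4  5  6  7  8  9 10 11 12 13 14
G :  0  1  0  1  0  1  0  1  0  1  0  1  0  1  0
P-positions are exactly the n with G(n) = 0.

0, 2, 4, 6, 8, 10, 12, 14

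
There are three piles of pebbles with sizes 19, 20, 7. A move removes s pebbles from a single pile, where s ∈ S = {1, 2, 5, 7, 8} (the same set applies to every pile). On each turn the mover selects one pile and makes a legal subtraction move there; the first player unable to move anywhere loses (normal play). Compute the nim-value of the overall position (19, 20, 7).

2

All piles use S = {1, 2, 5, 7, 8}:
G(0) = 0
G(1) = mex{0} = 1
G(2) = mex{1,0} = 2
G(3) = mex{2,1} = 0
G(4) = mex{0,2} = 1
G(5) = mex{1,0,0} = 2
G(6) = mex{2,1,1} = 0
G(7) = mex{0,2,2,0} = 1
G(8) = mex{1,0,0,1,0} = 2
G(9) = mex{2,1,1,2,1} = 0
G(10) = mex{0,2,2,0,2} = 1
G(11) = mex{1,0,0,1,0} = 2
G(12) = mex{2,1,1,2,1} = 0
G(13) = mex{0,2,2,0,2} = 1
G(14) = mex{1,0,0,1,0} = 2
G(15) = mex{2,1,1,2,1} = 0
G(16) = mex{0,2,2,0,2} = 1
G(17) = mex{1,0,0,1,0} = 2
G(18) = mex{2,1,1,2,1} = 0
G(19) = mex{0,2,2,0,2} = 1
G(20) = mex{1,0,0,1,0} = 2
Pile A: G(19) = 1.
Pile B: G(20) = 2.
Pile C: G(7) = 1.
Combined Grundy value = 1 ⊕ 2 ⊕ 1 = 2.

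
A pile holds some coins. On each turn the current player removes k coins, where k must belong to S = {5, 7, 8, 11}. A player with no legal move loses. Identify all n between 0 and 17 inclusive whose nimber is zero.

0, 1, 2, 3, 4, 16, 17

G(0) = 0
G(1) = mex{} = 0
G(2) = mex{} = 0
G(3) = mex{} = 0
G(4) = mex{} = 0
G(5) = mex{0} = 1
G(6) = mex{0} = 1
G(7) = mex{0,0} = 1
G(8) = mex{0,0,0} = 1
G(9) = mex{0,0,0} = 1
G(10) = mex{1,0,0} = 2
G(11) = mex{1,0,0,0} = 2
G(12) = mex{1,1,0,0} = 2
G(13) = mex{1,1,1,0} = 2
G(14) = mex{1,1,1,0} = 2
G(15) = mex{2,1,1,0} = 3
G(16) = mex{2,1,1,1} = 0
G(17) = mex{2,2,1,1} = 0
P-positions are exactly the n with G(n) = 0.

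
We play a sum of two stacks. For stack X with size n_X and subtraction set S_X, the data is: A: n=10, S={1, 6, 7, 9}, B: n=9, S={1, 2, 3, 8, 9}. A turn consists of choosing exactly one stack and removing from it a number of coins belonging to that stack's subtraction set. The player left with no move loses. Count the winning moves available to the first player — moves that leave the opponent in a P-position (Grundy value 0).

1

Stack A, S = {1, 6, 7, 9}:
n :  0  1  2  3  4  5  6  7  8  9 10
G :  0  1  0  1  0  1  2  3  2  3  2
G_A(10) = 2.
Stack B, S = {1, 2, 3, 8, 9}:
G(0) = 0
G(1) = mex{0} = 1
G(2) = mex{1,0} = 2
G(3) = mex{2,1,0} = 3
G(4) = mex{3,2,1} = 0
G(5) = mex{0,3,2} = 1
G(6) = mex{1,0,3} = 2
G(7) = mex{2,1,0} = 3
G(8) = mex{3,2,1,0} = 4
G(9) = mex{4,3,2,1,0} = 5
G_B(9) = 5.
Combined Grundy value = 2 ⊕ 5 = 7.
A winning move leaves total XOR = 0, i.e. changes one component's Grundy value g to g ⊕ X where X is the current total.
Stack A: need g' = 2⊕7 = 5. Options: 10−1→G=3, 10−6→G=0, 10−7→G=1, 10−9→G=1. Hits: 0.
Stack B: need g' = 5⊕7 = 2. Options: 9−1→G=4, 9−2→G=3, 9−3→G=2, 9−8→G=1, 9−9→G=0. Hits: 1.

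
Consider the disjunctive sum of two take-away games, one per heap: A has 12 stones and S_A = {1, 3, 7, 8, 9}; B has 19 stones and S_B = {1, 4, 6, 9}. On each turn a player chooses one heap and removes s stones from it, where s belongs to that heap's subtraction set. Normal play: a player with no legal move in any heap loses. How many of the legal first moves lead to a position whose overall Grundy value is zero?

0

Heap A, S = {1, 3, 7, 8, 9}:
n :  0  1  2  3  4  5  6  7  8  9 10 11 12
G :  0  1  0  1  0  1  0  1  2  3  2  3  2
G_A(12) = 2.
Heap B, S = {1, 4, 6, 9}:
G(0) = 0
G(1) = mex{0} = 1
G(2) = mex{1} = 0
G(3) = mex{0} = 1
G(4) = mex{1,0} = 2
G(5) = mex{2,1} = 0
G(6) = mex{0,0,0} = 1
G(7) = mex{1,1,1} = 0
G(8) = mex{0,2,0} = 1
G(9) = mex{1,0,1,0} = 2
G(10) = mex{2,1,2,1} = 0
G(11) = mex{0,0,0,0} = 1
G(12) = mex{1,1,1,1} = 0
G(13) = mex{0,2,0,2} = 1
G(14) = mex{1,0,1,0} = 2
G(15) = mex{2,1,2,1} = 0
G(16) = mex{0,0,0,0} = 1
G(17) = mex{1,1,1,1} = 0
G(18) = mex{0,2,0,2} = 1
G(19) = mex{1,0,1,0} = 2
G_B(19) = 2.
Combined Grundy value = 2 ⊕ 2 = 0.
A winning move leaves total XOR = 0, i.e. changes one component's Grundy value g to g ⊕ X where X is the current total.
Heap A: target g' = 2⊕0 = 2, but every legal move changes the Grundy value (mex property), so 0 moves.
Heap B: target g' = 2⊕0 = 2, but every legal move changes the Grundy value (mex property), so 0 moves.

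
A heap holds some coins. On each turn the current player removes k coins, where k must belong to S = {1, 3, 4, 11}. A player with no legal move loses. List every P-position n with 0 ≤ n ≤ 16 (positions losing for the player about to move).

n :  0  1  2  3  4  5  6  7  8  9 10 11 12 13 14 15 16
G :  0  1  0  1  2  3  2  0  1  0  1  2  3  2  0  1  0
P-positions are exactly the n with G(n) = 0.

0, 2, 7, 9, 14, 16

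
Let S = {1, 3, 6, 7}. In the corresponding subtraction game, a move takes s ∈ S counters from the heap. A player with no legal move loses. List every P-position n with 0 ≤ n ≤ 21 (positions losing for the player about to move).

G(0) = 0
G(1) = mex{0} = 1
G(2) = mex{1} = 0
G(3) = mex{0,0} = 1
G(4) = mex{1,1} = 0
G(5) = mex{0,0} = 1
G(6) = mex{1,1,0} = 2
G(7) = mex{2,0,1,0} = 3
G(8) = mex{3,1,0,1} = 2
G(9) = mex{2,2,1,0} = 3
G(10) = mex{3,3,0,1} = 2
G(11) = mex{2,2,1,0} = 3
G(12) = mex{3,3,2,1} = 0
G(13) = mex{0,2,3,2} = 1
G(14) = mex{1,3,2,3} = 0
G(15) = mex{0,0,3,2} = 1
G(16) = mex{1,1,2,3} = 0
G(17) = mex{0,0,3,2} = 1
G(18) = mex{1,1,0,3} = 2
G(19) = mex{2,0,1,0} = 3
G(20) = mex{3,1,0,1} = 2
G(21) = mex{2,2,1,0} = 3
P-positions are exactly the n with G(n) = 0.

0, 2, 4, 12, 14, 16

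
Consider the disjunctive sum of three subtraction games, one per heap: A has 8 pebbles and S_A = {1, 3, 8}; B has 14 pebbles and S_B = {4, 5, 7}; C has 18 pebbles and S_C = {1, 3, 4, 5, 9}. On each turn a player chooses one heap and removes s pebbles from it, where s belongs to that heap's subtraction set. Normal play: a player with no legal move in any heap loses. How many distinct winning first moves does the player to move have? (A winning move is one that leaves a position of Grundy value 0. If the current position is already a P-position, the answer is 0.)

Heap A, S = {1, 3, 8}:
n : 0 1 2 3 4 5 6 7 8
G : 0 1 0 1 0 1 0 1 2
G_A(8) = 2.
Heap B, S = {4, 5, 7}:
G(0) = 0
G(1) = mex{} = 0
G(2) = mex{} = 0
G(3) = mex{} = 0
G(4) = mex{0} = 1
G(5) = mex{0,0} = 1
G(6) = mex{0,0} = 1
G(7) = mex{0,0,0} = 1
G(8) = mex{1,0,0} = 2
G(9) = mex{1,1,0} = 2
G(10) = mex{1,1,0} = 2
G(11) = mex{1,1,1} = 0
G(12) = mex{2,1,1} = 0
G(13) = mex{2,2,1} = 0
G(14) = mex{2,2,1} = 0
G_B(14) = 0.
Heap C, S = {1, 3, 4, 5, 9}:
n :  0  1  2  3  4  5  6  7  8  9 10 11 12 13 14 15 16 17 18
G :  0  1  0  1  2  3  2  3  0  1  0  1  2  3  2  3  0  1  0
G_C(18) = 0.
Combined Grundy value = 2 ⊕ 0 ⊕ 0 = 2.
A winning move leaves total XOR = 0, i.e. changes one component's Grundy value g to g ⊕ X where X is the current total.
Heap A: need g' = 2⊕2 = 0. Options: 8−1→G=1, 8−3→G=1, 8−8→G=0. Hits: 1.
Heap B: need g' = 0⊕2 = 2. Options: 14−4→G=2, 14−5→G=2, 14−7→G=1. Hits: 2.
Heap C: need g' = 0⊕2 = 2. Options: 18−1→G=1, 18−3→G=3, 18−4→G=2, 18−5→G=3, 18−9→G=1. Hits: 1.

4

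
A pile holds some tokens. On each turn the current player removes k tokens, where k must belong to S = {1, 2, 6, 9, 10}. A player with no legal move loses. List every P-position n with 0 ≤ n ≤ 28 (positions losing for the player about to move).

n :  0  1  2  3  4  5  6  7  8  9 10 11 12 13 14 15 16 17 18 19 20 21 22 23 24 25 26 27 28
G :  0  1  2  0  1  2  3  0  1  2  3  0  1  2  0  1  2  3  0  1  2  3  0  1  2  0  1  2  3
P-positions are exactly the n with G(n) = 0.

0, 3, 7, 11, 14, 18, 22, 25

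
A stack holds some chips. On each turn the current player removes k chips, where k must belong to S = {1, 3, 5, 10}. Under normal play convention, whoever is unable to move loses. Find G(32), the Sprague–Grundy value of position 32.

0

G(0) = 0
G(1) = mex{0} = 1
G(2) = mex{1} = 0
G(3) = mex{0,0} = 1
G(4) = mex{1,1} = 0
G(5) = mex{0,0,0} = 1
G(6) = mex{1,1,1} = 0
G(7) = mex{0,0,0} = 1
G(8) = mex{1,1,1} = 0
G(9) = mex{0,0,0} = 1
G(10) = mex{1,1,1,0} = 2
G(11) = mex{2,0,0,1} = 3
G(12) = mex{3,1,1,0} = 2
G(13) = mex{2,2,0,1} = 3
G(14) = mex{3,3,1,0} = 2
G(15) = mex{2,2,2,1} = 0
G(16) = mex{0,3,3,0} = 1
G(17) = mex{1,2,2,1} = 0
G(18) = mex{0,0,3,0} = 1
G(19) = mex{1,1,2,1} = 0
G(20) = mex{0,0,0,2} = 1
G(21) = mex{1,1,1,3} = 0
G(22) = mex{0,0,0,2} = 1
G(23) = mex{1,1,1,3} = 0
G(24) = mex{0,0,0,2} = 1
G(25) = mex{1,1,1,0} = 2
G(26) = mex{2,0,0,1} = 3
G(27) = mex{3,1,1,0} = 2
G(28) = mex{2,2,0,1} = 3
G(29) = mex{3,3,1,0} = 2
G(30) = mex{2,2,2,1} = 0
G(31) = mex{0,3,3,0} = 1
G(32) = mex{1,2,2,1} = 0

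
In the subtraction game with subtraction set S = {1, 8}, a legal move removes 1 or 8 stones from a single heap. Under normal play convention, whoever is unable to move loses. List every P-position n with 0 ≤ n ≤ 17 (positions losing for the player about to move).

0, 2, 4, 6, 9, 11, 13, 15

G(0) = 0
G(1) = mex{0} = 1
G(2) = mex{1} = 0
G(3) = mex{0} = 1
G(4) = mex{1} = 0
G(5) = mex{0} = 1
G(6) = mex{1} = 0
G(7) = mex{0} = 1
G(8) = mex{1,0} = 2
G(9) = mex{2,1} = 0
G(10) = mex{0,0} = 1
G(11) = mex{1,1} = 0
G(12) = mex{0,0} = 1
G(13) = mex{1,1} = 0
G(14) = mex{0,0} = 1
G(15) = mex{1,1} = 0
G(16) = mex{0,2} = 1
G(17) = mex{1,0} = 2
P-positions are exactly the n with G(n) = 0.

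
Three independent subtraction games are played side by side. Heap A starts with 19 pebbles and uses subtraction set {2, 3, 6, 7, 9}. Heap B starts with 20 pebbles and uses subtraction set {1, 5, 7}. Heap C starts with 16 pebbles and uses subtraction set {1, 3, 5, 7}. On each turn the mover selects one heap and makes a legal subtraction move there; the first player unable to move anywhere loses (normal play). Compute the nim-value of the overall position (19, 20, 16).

1

Heap A, S = {2, 3, 6, 7, 9}:
G(0) = 0
G(1) = mex{} = 0
G(2) = mex{0} = 1
G(3) = mex{0,0} = 1
G(4) = mex{1,0} = 2
G(5) = mex{1,1} = 0
G(6) = mex{2,1,0} = 3
G(7) = mex{0,2,0,0} = 1
G(8) = mex{3,0,1,0} = 2
G(9) = mex{1,3,1,1,0} = 2
G(10) = mex{2,1,2,1,0} = 3
G(11) = mex{2,2,0,2,1} = 3
G(12) = mex{3,2,3,0,1} = 4
G(13) = mex{3,3,1,3,2} = 0
G(14) = mex{4,3,2,1,0} = 5
G(15) = mex{0,4,2,2,3} = 1
G(16) = mex{5,0,3,2,1} = 4
G(17) = mex{1,5,3,3,2} = 0
G(18) = mex{4,1,4,3,2} = 0
G(19) = mex{0,4,0,4,3} = 1
G_A(19) = 1.
Heap B, S = {1, 5, 7}:
G(0) = 0
G(1) = mex{0} = 1
G(2) = mex{1} = 0
G(3) = mex{0} = 1
G(4) = mex{1} = 0
G(5) = mex{0,0} = 1
G(6) = mex{1,1} = 0
G(7) = mex{0,0,0} = 1
G(8) = mex{1,1,1} = 0
G(9) = mex{0,0,0} = 1
G(10) = mex{1,1,1} = 0
G(11) = mex{0,0,0} = 1
G(12) = mex{1,1,1} = 0
G(13) = mex{0,0,0} = 1
G(14) = mex{1,1,1} = 0
G(15) = mex{0,0,0} = 1
G(16) = mex{1,1,1} = 0
G(17) = mex{0,0,0} = 1
G(18) = mex{1,1,1} = 0
G(19) = mex{0,0,0} = 1
G(20) = mex{1,1,1} = 0
G_B(20) = 0.
Heap C, S = {1, 3, 5, 7}:
n :  0  1  2  3  4  5  6  7  8  9 10 11 12 13 14 15 16
G :  0  1  0  1  0  1  0  1  0  1  0  1  0  1  0  1  0
G_C(16) = 0.
Combined Grundy value = 1 ⊕ 0 ⊕ 0 = 1.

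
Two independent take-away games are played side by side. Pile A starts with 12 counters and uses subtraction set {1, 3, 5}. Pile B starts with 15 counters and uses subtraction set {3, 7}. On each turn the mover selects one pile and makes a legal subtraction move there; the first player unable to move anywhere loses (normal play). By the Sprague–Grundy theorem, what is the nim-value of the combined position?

Pile A, S = {1, 3, 5}:
G(0) = 0
G(1) = mex{0} = 1
G(2) = mex{1} = 0
G(3) = mex{0,0} = 1
G(4) = mex{1,1} = 0
G(5) = mex{0,0,0} = 1
G(6) = mex{1,1,1} = 0
G(7) = mex{0,0,0} = 1
G(8) = mex{1,1,1} = 0
G(9) = mex{0,0,0} = 1
G(10) = mex{1,1,1} = 0
G(11) = mex{0,0,0} = 1
G(12) = mex{1,1,1} = 0
G_A(12) = 0.
Pile B, S = {3, 7}:
G(0) = 0
G(1) = mex{} = 0
G(2) = mex{} = 0
G(3) = mex{0} = 1
G(4) = mex{0} = 1
G(5) = mex{0} = 1
G(6) = mex{1} = 0
G(7) = mex{1,0} = 2
G(8) = mex{1,0} = 2
G(9) = mex{0,0} = 1
G(10) = mex{2,1} = 0
G(11) = mex{2,1} = 0
G(12) = mex{1,1} = 0
G(13) = mex{0,0} = 1
G(14) = mex{0,2} = 1
G(15) = mex{0,2} = 1
G_B(15) = 1.
Combined Grundy value = 0 ⊕ 1 = 1.

1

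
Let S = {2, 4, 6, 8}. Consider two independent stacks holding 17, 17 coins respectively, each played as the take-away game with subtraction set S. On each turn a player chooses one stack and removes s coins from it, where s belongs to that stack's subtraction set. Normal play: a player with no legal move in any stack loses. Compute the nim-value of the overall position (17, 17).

All stacks use S = {2, 4, 6, 8}:
G(0) = 0
G(1) = mex{} = 0
G(2) = mex{0} = 1
G(3) = mex{0} = 1
G(4) = mex{1,0} = 2
G(5) = mex{1,0} = 2
G(6) = mex{2,1,0} = 3
G(7) = mex{2,1,0} = 3
G(8) = mex{3,2,1,0} = 4
G(9) = mex{3,2,1,0} = 4
G(10) = mex{4,3,2,1} = 0
G(11) = mex{4,3,2,1} = 0
G(12) = mex{0,4,3,2} = 1
G(13) = mex{0,4,3,2} = 1
G(14) = mex{1,0,4,3} = 2
G(15) = mex{1,0,4,3} = 2
G(16) = mex{2,1,0,4} = 3
G(17) = mex{2,1,0,4} = 3
Stack A: G(17) = 3.
Stack B: G(17) = 3.
Combined Grundy value = 3 ⊕ 3 = 0.

0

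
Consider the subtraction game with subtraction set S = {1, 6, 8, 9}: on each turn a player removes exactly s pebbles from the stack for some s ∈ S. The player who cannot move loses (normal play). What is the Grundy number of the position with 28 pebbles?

G(0) = 0
G(1) = mex{0} = 1
G(2) = mex{1} = 0
G(3) = mex{0} = 1
G(4) = mex{1} = 0
G(5) = mex{0} = 1
G(6) = mex{1,0} = 2
G(7) = mex{2,1} = 0
G(8) = mex{0,0,0} = 1
G(9) = mex{1,1,1,0} = 2
G(10) = mex{2,0,0,1} = 3
G(11) = mex{3,1,1,0} = 2
G(12) = mex{2,2,0,1} = 3
G(13) = mex{3,0,1,0} = 2
G(14) = mex{2,1,2,1} = 0
G(15) = mex{0,2,0,2} = 1
G(16) = mex{1,3,1,0} = 2
G(17) = mex{2,2,2,1} = 0
G(18) = mex{0,3,3,2} = 1
G(19) = mex{1,2,2,3} = 0
G(20) = mex{0,0,3,2} = 1
G(21) = mex{1,1,2,3} = 0
G(22) = mex{0,2,0,2} = 1
G(23) = mex{1,0,1,0} = 2
G(24) = mex{2,1,2,1} = 0
G(25) = mex{0,0,0,2} = 1
G(26) = mex{1,1,1,0} = 2
G(27) = mex{2,0,0,1} = 3
G(28) = mex{3,1,1,0} = 2

2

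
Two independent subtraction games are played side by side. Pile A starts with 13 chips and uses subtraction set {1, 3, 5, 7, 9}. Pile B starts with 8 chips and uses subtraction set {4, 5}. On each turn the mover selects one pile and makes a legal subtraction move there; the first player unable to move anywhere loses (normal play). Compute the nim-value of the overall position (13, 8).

Pile A, S = {1, 3, 5, 7, 9}:
n :  0  1  2  3  4  5  6  7  8  9 10 11 12 13
G :  0  1  0  1  0  1  0  1  0  1  0  1  0  1
G_A(13) = 1.
Pile B, S = {4, 5}:
G(0) = 0
G(1) = mex{} = 0
G(2) = mex{} = 0
G(3) = mex{} = 0
G(4) = mex{0} = 1
G(5) = mex{0,0} = 1
G(6) = mex{0,0} = 1
G(7) = mex{0,0} = 1
G(8) = mex{1,0} = 2
G_B(8) = 2.
Combined Grundy value = 1 ⊕ 2 = 3.

3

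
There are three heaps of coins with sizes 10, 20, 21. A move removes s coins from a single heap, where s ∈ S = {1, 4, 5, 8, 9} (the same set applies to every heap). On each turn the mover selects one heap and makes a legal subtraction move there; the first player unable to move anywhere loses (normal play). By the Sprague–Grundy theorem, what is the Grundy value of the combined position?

All heaps use S = {1, 4, 5, 8, 9}:
n :  0  1  2  3  4  5  6  7  8  9 10 11 12 13 14 15 16 17 18 19 20 21
G :  0  1  0  1  2  3  2  3  4  5  4  5  0  1  0  1  2  3  2  3  4  5
Heap A: G(10) = 4.
Heap B: G(20) = 4.
Heap C: G(21) = 5.
Combined Grundy value = 4 ⊕ 4 ⊕ 5 = 5.

5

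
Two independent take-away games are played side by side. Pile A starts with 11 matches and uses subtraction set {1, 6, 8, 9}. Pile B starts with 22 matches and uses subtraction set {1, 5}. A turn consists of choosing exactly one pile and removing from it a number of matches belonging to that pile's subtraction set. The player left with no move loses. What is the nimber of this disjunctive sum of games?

2

Pile A, S = {1, 6, 8, 9}:
G(0) = 0
G(1) = mex{0} = 1
G(2) = mex{1} = 0
G(3) = mex{0} = 1
G(4) = mex{1} = 0
G(5) = mex{0} = 1
G(6) = mex{1,0} = 2
G(7) = mex{2,1} = 0
G(8) = mex{0,0,0} = 1
G(9) = mex{1,1,1,0} = 2
G(10) = mex{2,0,0,1} = 3
G(11) = mex{3,1,1,0} = 2
G_A(11) = 2.
Pile B, S = {1, 5}:
n :  0  1  2  3  4  5  6  7  8  9 10 11 12 13 14 15 16 17 18 19 20 21 22
G :  0  1  0  1  0  1  0  1  0  1  0  1  0  1  0  1  0  1  0  1  0  1  0
G_B(22) = 0.
Combined Grundy value = 2 ⊕ 0 = 2.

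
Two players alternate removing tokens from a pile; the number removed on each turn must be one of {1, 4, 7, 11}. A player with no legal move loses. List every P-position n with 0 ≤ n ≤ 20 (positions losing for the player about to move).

0, 2, 5, 8, 10, 18, 20

n :  0  1  2  3  4  5  6  7  8  9 10 11 12 13 14 15 16 17 18 19 20
G :  0  1  0  1  2  0  1  2  0  1  0  1  2  3  4  3  4  2  0  1  0
P-positions are exactly the n with G(n) = 0.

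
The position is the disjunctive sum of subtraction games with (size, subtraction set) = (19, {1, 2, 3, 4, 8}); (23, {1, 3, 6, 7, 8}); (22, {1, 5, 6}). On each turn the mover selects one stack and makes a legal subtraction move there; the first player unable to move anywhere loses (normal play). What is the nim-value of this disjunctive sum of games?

6

Stack A, S = {1, 2, 3, 4, 8}:
G(0) = 0
G(1) = mex{0} = 1
G(2) = mex{1,0} = 2
G(3) = mex{2,1,0} = 3
G(4) = mex{3,2,1,0} = 4
G(5) = mex{4,3,2,1} = 0
G(6) = mex{0,4,3,2} = 1
G(7) = mex{1,0,4,3} = 2
G(8) = mex{2,1,0,4,0} = 3
G(9) = mex{3,2,1,0,1} = 4
G(10) = mex{4,3,2,1,2} = 0
G(11) = mex{0,4,3,2,3} = 1
G(12) = mex{1,0,4,3,4} = 2
G(13) = mex{2,1,0,4,0} = 3
G(14) = mex{3,2,1,0,1} = 4
G(15) = mex{4,3,2,1,2} = 0
G(16) = mex{0,4,3,2,3} = 1
G(17) = mex{1,0,4,3,4} = 2
G(18) = mex{2,1,0,4,0} = 3
G(19) = mex{3,2,1,0,1} = 4
G_A(19) = 4.
Stack B, S = {1, 3, 6, 7, 8}:
n :  0  1  2  3  4  5  6  7  8  9 10 11 12 13 14 15 16 17 18 19 20 21 22 23
G :  0  1  0  1  0  1  2  3  2  3  2  3  4  0  1  0  1  0  1  2  3  2  3  2
G_B(23) = 2.
Stack C, S = {1, 5, 6}:
n :  0  1  2  3  4  5  6  7  8  9 10 11 12 13 14 15 16 17 18 19 20 21 22
G :  0  1  0  1  0  1  2  3  2  3  2  0  1  0  1  0  1  2  3  2  3  2  0
G_C(22) = 0.
Combined Grundy value = 4 ⊕ 2 ⊕ 0 = 6.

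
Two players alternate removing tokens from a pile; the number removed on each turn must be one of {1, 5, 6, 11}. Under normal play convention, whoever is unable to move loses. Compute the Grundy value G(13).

1

G(0) = 0
G(1) = mex{0} = 1
G(2) = mex{1} = 0
G(3) = mex{0} = 1
G(4) = mex{1} = 0
G(5) = mex{0,0} = 1
G(6) = mex{1,1,0} = 2
G(7) = mex{2,0,1} = 3
G(8) = mex{3,1,0} = 2
G(9) = mex{2,0,1} = 3
G(10) = mex{3,1,0} = 2
G(11) = mex{2,2,1,0} = 3
G(12) = mex{3,3,2,1} = 0
G(13) = mex{0,2,3,0} = 1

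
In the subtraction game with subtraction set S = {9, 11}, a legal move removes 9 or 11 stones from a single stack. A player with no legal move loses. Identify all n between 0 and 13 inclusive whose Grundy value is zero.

G(0) = 0
G(1) = mex{} = 0
G(2) = mex{} = 0
G(3) = mex{} = 0
G(4) = mex{} = 0
G(5) = mex{} = 0
G(6) = mex{} = 0
G(7) = mex{} = 0
G(8) = mex{} = 0
G(9) = mex{0} = 1
G(10) = mex{0} = 1
G(11) = mex{0,0} = 1
G(12) = mex{0,0} = 1
G(13) = mex{0,0} = 1
P-positions are exactly the n with G(n) = 0.

0, 1, 2, 3, 4, 5, 6, 7, 8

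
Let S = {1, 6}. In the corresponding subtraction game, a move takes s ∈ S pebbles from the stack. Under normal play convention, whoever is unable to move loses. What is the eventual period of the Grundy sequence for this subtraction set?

7

G(0) = 0
G(1) = mex{0} = 1
G(2) = mex{1} = 0
G(3) = mex{0} = 1
G(4) = mex{1} = 0
G(5) = mex{0} = 1
G(6) = mex{1,0} = 2
G(7) = mex{2,1} = 0
G(8) = mex{0,0} = 1
G(9) = mex{1,1} = 0
G(10) = mex{0,0} = 1
G(11) = mex{1,1} = 0
G(12) = mex{0,2} = 1
G(13) = mex{1,0} = 2
G(14) = mex{2,1} = 0
G(15) = mex{0,0} = 1
G(n+7) = G(n) holds for n = 0,…,5 (a full window of length max(S) = 6), so the sequence is purely periodic with period 7.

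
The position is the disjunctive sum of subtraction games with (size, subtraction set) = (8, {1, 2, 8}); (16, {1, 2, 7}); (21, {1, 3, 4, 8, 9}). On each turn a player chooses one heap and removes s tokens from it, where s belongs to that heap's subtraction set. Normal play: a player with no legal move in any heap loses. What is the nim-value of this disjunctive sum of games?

Heap A, S = {1, 2, 8}:
G(0) = 0
G(1) = mex{0} = 1
G(2) = mex{1,0} = 2
G(3) = mex{2,1} = 0
G(4) = mex{0,2} = 1
G(5) = mex{1,0} = 2
G(6) = mex{2,1} = 0
G(7) = mex{0,2} = 1
G(8) = mex{1,0,0} = 2
G_A(8) = 2.
Heap B, S = {1, 2, 7}:
G(0) = 0
G(1) = mex{0} = 1
G(2) = mex{1,0} = 2
G(3) = mex{2,1} = 0
G(4) = mex{0,2} = 1
G(5) = mex{1,0} = 2
G(6) = mex{2,1} = 0
G(7) = mex{0,2,0} = 1
G(8) = mex{1,0,1} = 2
G(9) = mex{2,1,2} = 0
G(10) = mex{0,2,0} = 1
G(11) = mex{1,0,1} = 2
G(12) = mex{2,1,2} = 0
G(13) = mex{0,2,0} = 1
G(14) = mex{1,0,1} = 2
G(15) = mex{2,1,2} = 0
G(16) = mex{0,2,0} = 1
G_B(16) = 1.
Heap C, S = {1, 3, 4, 8, 9}:
n :  0  1  2  3  4  5  6  7  8  9 10 11 12 13 14 15 16 17 18 19 20 21
G :  0  1  0  1  2  3  2  0  1  4  3  2  0  1  0  1  2  3  2  0  1  4
G_C(21) = 4.
Combined Grundy value = 2 ⊕ 1 ⊕ 4 = 7.

7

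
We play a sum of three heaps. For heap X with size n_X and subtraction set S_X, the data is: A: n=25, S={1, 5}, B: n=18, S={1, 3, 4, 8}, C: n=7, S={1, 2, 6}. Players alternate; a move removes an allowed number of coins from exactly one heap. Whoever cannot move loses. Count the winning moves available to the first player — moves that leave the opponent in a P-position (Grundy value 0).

4

Heap A, S = {1, 5}:
n :  0  1  2  3  4  5  6  7  8  9 10 11 12 13 14 15 16 17 18 19 20 21 22 23 24 25
G :  0  1  0  1  0  1  0  1  0  1  0  1  0  1  0  1  0  1  0  1  0  1  0  1  0  1
G_A(25) = 1.
Heap B, S = {1, 3, 4, 8}:
n :  0  1  2  3  4  5  6  7  8  9 10 11 12 13 14 15 16 17 18
G :  0  1  0  1  2  3  2  0  1  0  1  2  3  2  0  1  0  1  2
G_B(18) = 2.
Heap C, S = {1, 2, 6}:
G(0) = 0
G(1) = mex{0} = 1
G(2) = mex{1,0} = 2
G(3) = mex{2,1} = 0
G(4) = mex{0,2} = 1
G(5) = mex{1,0} = 2
G(6) = mex{2,1,0} = 3
G(7) = mex{3,2,1} = 0
G_C(7) = 0.
Combined Grundy value = 1 ⊕ 2 ⊕ 0 = 3.
A winning move leaves total XOR = 0, i.e. changes one component's Grundy value g to g ⊕ X where X is the current total.
Heap A: need g' = 1⊕3 = 2. Options: 25−1→G=0, 25−5→G=0. Hits: 0.
Heap B: need g' = 2⊕3 = 1. Options: 18−1→G=1, 18−3→G=1, 18−4→G=0, 18−8→G=1. Hits: 3.
Heap C: need g' = 0⊕3 = 3. Options: 7−1→G=3, 7−2→G=2, 7−6→G=1. Hits: 1.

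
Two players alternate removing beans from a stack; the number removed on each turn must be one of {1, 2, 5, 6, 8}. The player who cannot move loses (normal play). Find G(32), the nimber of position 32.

1

G(0) = 0
G(1) = mex{0} = 1
G(2) = mex{1,0} = 2
G(3) = mex{2,1} = 0
G(4) = mex{0,2} = 1
G(5) = mex{1,0,0} = 2
G(6) = mex{2,1,1,0} = 3
G(7) = mex{3,2,2,1} = 0
G(8) = mex{0,3,0,2,0} = 1
G(9) = mex{1,0,1,0,1} = 2
G(10) = mex{2,1,2,1,2} = 0
G(11) = mex{0,2,3,2,0} = 1
G(12) = mex{1,0,0,3,1} = 2
G(13) = mex{2,1,1,0,2} = 3
G(14) = mex{3,2,2,1,3} = 0
G(15) = mex{0,3,0,2,0} = 1
G(16) = mex{1,0,1,0,1} = 2
G(17) = mex{2,1,2,1,2} = 0
G(18) = mex{0,2,3,2,0} = 1
G(19) = mex{1,0,0,3,1} = 2
G(20) = mex{2,1,1,0,2} = 3
G(21) = mex{3,2,2,1,3} = 0
G(22) = mex{0,3,0,2,0} = 1
G(23) = mex{1,0,1,0,1} = 2
G(24) = mex{2,1,2,1,2} = 0
G(25) = mex{0,2,3,2,0} = 1
G(26) = mex{1,0,0,3,1} = 2
G(27) = mex{2,1,1,0,2} = 3
G(28) = mex{3,2,2,1,3} = 0
G(29) = mex{0,3,0,2,0} = 1
G(30) = mex{1,0,1,0,1} = 2
G(31) = mex{2,1,2,1,2} = 0
G(32) = mex{0,2,3,2,0} = 1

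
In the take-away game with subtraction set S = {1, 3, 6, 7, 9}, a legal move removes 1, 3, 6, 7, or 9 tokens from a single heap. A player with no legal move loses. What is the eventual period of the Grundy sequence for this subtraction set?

12

G(0) = 0
G(1) = mex{0} = 1
G(2) = mex{1} = 0
G(3) = mex{0,0} = 1
G(4) = mex{1,1} = 0
G(5) = mex{0,0} = 1
G(6) = mex{1,1,0} = 2
G(7) = mex{2,0,1,0} = 3
G(8) = mex{3,1,0,1} = 2
G(9) = mex{2,2,1,0,0} = 3
G(10) = mex{3,3,0,1,1} = 2
G(11) = mex{2,2,1,0,0} = 3
G(12) = mex{3,3,2,1,1} = 0
G(13) = mex{0,2,3,2,0} = 1
G(14) = mex{1,3,2,3,1} = 0
G(15) = mex{0,0,3,2,2} = 1
G(16) = mex{1,1,2,3,3} = 0
G(17) = mex{0,0,3,2,2} = 1
G(18) = mex{1,1,0,3,3} = 2
G(19) = mex{2,0,1,0,2} = 3
G(20) = mex{3,1,0,1,3} = 2
G(21) = mex{2,2,1,0,0} = 3
G(22) = mex{3,3,0,1,1} = 2
G(23) = mex{2,2,1,0,0} = 3
G(24) = mex{3,3,2,1,1} = 0
G(25) = mex{0,2,3,2,0} = 1
G(n+12) = G(n) holds for n = 0,…,8 (a full window of length max(S) = 9), so the sequence is purely periodic with period 12.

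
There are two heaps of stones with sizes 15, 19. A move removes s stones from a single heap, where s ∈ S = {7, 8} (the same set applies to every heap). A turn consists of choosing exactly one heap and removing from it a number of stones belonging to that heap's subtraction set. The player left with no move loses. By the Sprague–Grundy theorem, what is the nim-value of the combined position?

All heaps use S = {7, 8}:
G(0) = 0
G(1) = mex{} = 0
G(2) = mex{} = 0
G(3) = mex{} = 0
G(4) = mex{} = 0
G(5) = mex{} = 0
G(6) = mex{} = 0
G(7) = mex{0} = 1
G(8) = mex{0,0} = 1
G(9) = mex{0,0} = 1
G(10) = mex{0,0} = 1
G(11) = mex{0,0} = 1
G(12) = mex{0,0} = 1
G(13) = mex{0,0} = 1
G(14) = mex{1,0} = 2
G(15) = mex{1,1} = 0
G(16) = mex{1,1} = 0
G(17) = mex{1,1} = 0
G(18) = mex{1,1} = 0
G(19) = mex{1,1} = 0
Heap A: G(15) = 0.
Heap B: G(19) = 0.
Combined Grundy value = 0 ⊕ 0 = 0.

0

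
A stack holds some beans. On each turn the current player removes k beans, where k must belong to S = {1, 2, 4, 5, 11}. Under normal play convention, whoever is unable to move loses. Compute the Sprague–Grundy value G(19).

G(0) = 0
G(1) = mex{0} = 1
G(2) = mex{1,0} = 2
G(3) = mex{2,1} = 0
G(4) = mex{0,2,0} = 1
G(5) = mex{1,0,1,0} = 2
G(6) = mex{2,1,2,1} = 0
G(7) = mex{0,2,0,2} = 1
G(8) = mex{1,0,1,0} = 2
G(9) = mex{2,1,2,1} = 0
G(10) = mex{0,2,0,2} = 1
G(11) = mex{1,0,1,0,0} = 2
G(12) = mex{2,1,2,1,1} = 0
G(13) = mex{0,2,0,2,2} = 1
G(14) = mex{1,0,1,0,0} = 2
G(15) = mex{2,1,2,1,1} = 0
G(16) = mex{0,2,0,2,2} = 1
G(17) = mex{1,0,1,0,0} = 2
G(18) = mex{2,1,2,1,1} = 0
G(19) = mex{0,2,0,2,2} = 1

1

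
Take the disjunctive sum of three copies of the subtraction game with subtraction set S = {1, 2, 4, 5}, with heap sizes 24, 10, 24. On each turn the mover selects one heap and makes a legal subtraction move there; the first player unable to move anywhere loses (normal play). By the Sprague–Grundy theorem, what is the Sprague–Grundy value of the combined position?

All heaps use S = {1, 2, 4, 5}:
G(0) = 0
G(1) = mex{0} = 1
G(2) = mex{1,0} = 2
G(3) = mex{2,1} = 0
G(4) = mex{0,2,0} = 1
G(5) = mex{1,0,1,0} = 2
G(6) = mex{2,1,2,1} = 0
G(7) = mex{0,2,0,2} = 1
G(8) = mex{1,0,1,0} = 2
G(9) = mex{2,1,2,1} = 0
G(10) = mex{0,2,0,2} = 1
G(11) = mex{1,0,1,0} = 2
G(12) = mex{2,1,2,1} = 0
G(13) = mex{0,2,0,2} = 1
G(14) = mex{1,0,1,0} = 2
G(15) = mex{2,1,2,1} = 0
G(16) = mex{0,2,0,2} = 1
G(17) = mex{1,0,1,0} = 2
G(18) = mex{2,1,2,1} = 0
G(19) = mex{0,2,0,2} = 1
G(20) = mex{1,0,1,0} = 2
G(21) = mex{2,1,2,1} = 0
G(22) = mex{0,2,0,2} = 1
G(23) = mex{1,0,1,0} = 2
G(24) = mex{2,1,2,1} = 0
Heap A: G(24) = 0.
Heap B: G(10) = 1.
Heap C: G(24) = 0.
Combined Grundy value = 0 ⊕ 1 ⊕ 0 = 1.

1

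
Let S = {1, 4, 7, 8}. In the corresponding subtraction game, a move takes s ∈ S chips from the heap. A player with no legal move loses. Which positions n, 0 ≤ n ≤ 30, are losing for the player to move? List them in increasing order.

G(0) = 0
G(1) = mex{0} = 1
G(2) = mex{1} = 0
G(3) = mex{0} = 1
G(4) = mex{1,0} = 2
G(5) = mex{2,1} = 0
G(6) = mex{0,0} = 1
G(7) = mex{1,1,0} = 2
G(8) = mex{2,2,1,0} = 3
G(9) = mex{3,0,0,1} = 2
G(10) = mex{2,1,1,0} = 3
G(11) = mex{3,2,2,1} = 0
G(12) = mex{0,3,0,2} = 1
G(13) = mex{1,2,1,0} = 3
G(14) = mex{3,3,2,1} = 0
G(15) = mex{0,0,3,2} = 1
G(16) = mex{1,1,2,3} = 0
G(17) = mex{0,3,3,2} = 1
G(18) = mex{1,0,0,3} = 2
G(19) = mex{2,1,1,0} = 3
G(20) = mex{3,0,3,1} = 2
G(21) = mex{2,1,0,3} = 4
G(22) = mex{4,2,1,0} = 3
G(23) = mex{3,3,0,1} = 2
G(24) = mex{2,2,1,0} = 3
G(25) = mex{3,4,2,1} = 0
G(26) = mex{0,3,3,2} = 1
G(27) = mex{1,2,2,3} = 0
G(28) = mex{0,3,4,2} = 1
G(29) = mex{1,0,3,4} = 2
G(30) = mex{2,1,2,3} = 0
P-positions are exactly the n with G(n) = 0.

0, 2, 5, 11, 14, 16, 25, 27, 30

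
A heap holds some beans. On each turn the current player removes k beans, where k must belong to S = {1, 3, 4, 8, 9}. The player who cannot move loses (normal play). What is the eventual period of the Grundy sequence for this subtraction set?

12

n :  0  1  2  3  4  5  6  7  8  9 10 11 12 13 14 15 16 17 18 19 20 21 22 23 24 25
G :  0  1  0  1  2  3  2  0  1  4  3  2  0  1  0  1  2  3  2  0  1  4  3  2  0  1
G(n+12) = G(n) holds for n = 0,…,8 (a full window of length max(S) = 9), so the sequence is purely periodic with period 12.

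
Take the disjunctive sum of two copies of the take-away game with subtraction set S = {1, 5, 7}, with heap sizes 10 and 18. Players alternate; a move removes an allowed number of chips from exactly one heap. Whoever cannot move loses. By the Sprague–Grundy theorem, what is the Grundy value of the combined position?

All heaps use S = {1, 5, 7}:
G(0) = 0
G(1) = mex{0} = 1
G(2) = mex{1} = 0
G(3) = mex{0} = 1
G(4) = mex{1} = 0
G(5) = mex{0,0} = 1
G(6) = mex{1,1} = 0
G(7) = mex{0,0,0} = 1
G(8) = mex{1,1,1} = 0
G(9) = mex{0,0,0} = 1
G(10) = mex{1,1,1} = 0
G(11) = mex{0,0,0} = 1
G(12) = mex{1,1,1} = 0
G(13) = mex{0,0,0} = 1
G(14) = mex{1,1,1} = 0
G(15) = mex{0,0,0} = 1
G(16) = mex{1,1,1} = 0
G(17) = mex{0,0,0} = 1
G(18) = mex{1,1,1} = 0
Heap A: G(10) = 0.
Heap B: G(18) = 0.
Combined Grundy value = 0 ⊕ 0 = 0.

0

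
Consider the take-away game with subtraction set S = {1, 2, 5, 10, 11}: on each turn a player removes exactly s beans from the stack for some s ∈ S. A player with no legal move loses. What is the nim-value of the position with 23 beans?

n :  0  1  2  3  4  5  6  7  8  9 10 11 12 13 14 15 16 17 18 19 20 21 22 23
G :  0  1  2  0  1  2  0  1  2  0  1  2  0  1  2  0  1  2  0  1  2  0  1  2

2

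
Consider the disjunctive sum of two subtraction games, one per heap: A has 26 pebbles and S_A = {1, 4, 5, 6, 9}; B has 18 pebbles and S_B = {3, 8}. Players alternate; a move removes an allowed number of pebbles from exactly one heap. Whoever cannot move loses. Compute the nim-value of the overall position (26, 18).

2

Heap A, S = {1, 4, 5, 6, 9}:
G(0) = 0
G(1) = mex{0} = 1
G(2) = mex{1} = 0
G(3) = mex{0} = 1
G(4) = mex{1,0} = 2
G(5) = mex{2,1,0} = 3
G(6) = mex{3,0,1,0} = 2
G(7) = mex{2,1,0,1} = 3
G(8) = mex{3,2,1,0} = 4
G(9) = mex{4,3,2,1,0} = 5
G(10) = mex{5,2,3,2,1} = 0
G(11) = mex{0,3,2,3,0} = 1
G(12) = mex{1,4,3,2,1} = 0
G(13) = mex{0,5,4,3,2} = 1
G(14) = mex{1,0,5,4,3} = 2
G(15) = mex{2,1,0,5,2} = 3
G(16) = mex{3,0,1,0,3} = 2
G(17) = mex{2,1,0,1,4} = 3
G(18) = mex{3,2,1,0,5} = 4
G(19) = mex{4,3,2,1,0} = 5
G(20) = mex{5,2,3,2,1} = 0
G(21) = mex{0,3,2,3,0} = 1
G(22) = mex{1,4,3,2,1} = 0
G(23) = mex{0,5,4,3,2} = 1
G(24) = mex{1,0,5,4,3} = 2
G(25) = mex{2,1,0,5,2} = 3
G(26) = mex{3,0,1,0,3} = 2
G_A(26) = 2.
Heap B, S = {3, 8}:
G(0) = 0
G(1) = mex{} = 0
G(2) = mex{} = 0
G(3) = mex{0} = 1
G(4) = mex{0} = 1
G(5) = mex{0} = 1
G(6) = mex{1} = 0
G(7) = mex{1} = 0
G(8) = mex{1,0} = 2
G(9) = mex{0,0} = 1
G(10) = mex{0,0} = 1
G(11) = mex{2,1} = 0
G(12) = mex{1,1} = 0
G(13) = mex{1,1} = 0
G(14) = mex{0,0} = 1
G(15) = mex{0,0} = 1
G(16) = mex{0,2} = 1
G(17) = mex{1,1} = 0
G(18) = mex{1,1} = 0
G_B(18) = 0.
Combined Grundy value = 2 ⊕ 0 = 2.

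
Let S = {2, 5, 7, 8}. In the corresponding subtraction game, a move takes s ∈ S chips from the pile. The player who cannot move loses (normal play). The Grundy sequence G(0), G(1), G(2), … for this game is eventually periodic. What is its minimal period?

23

G(0) = 0
G(1) = mex{} = 0
G(2) = mex{0} = 1
G(3) = mex{0} = 1
G(4) = mex{1} = 0
G(5) = mex{1,0} = 2
G(6) = mex{0,0} = 1
G(7) = mex{2,1,0} = 3
G(8) = mex{1,1,0,0} = 2
G(9) = mex{3,0,1,0} = 2
G(10) = mex{2,2,1,1} = 0
G(11) = mex{2,1,0,1} = 3
G(12) = mex{0,3,2,0} = 1
G(13) = mex{3,2,1,2} = 0
G(14) = mex{1,2,3,1} = 0
G(15) = mex{0,0,2,3} = 1
G(16) = mex{0,3,2,2} = 1
G(17) = mex{1,1,0,2} = 3
G(18) = mex{1,0,3,0} = 2
G(19) = mex{3,0,1,3} = 2
G(20) = mex{2,1,0,1} = 3
G(21) = mex{2,1,0,0} = 3
G(22) = mex{3,3,1,0} = 2
G(23) = mex{3,2,1,1} = 0
G(24) = mex{2,2,3,1} = 0
G(25) = mex{0,3,2,3} = 1
G(26) = mex{0,3,2,2} = 1
G(27) = mex{1,2,3,2} = 0
G(28) = mex{1,0,3,3} = 2
G(29) = mex{0,0,2,3} = 1
G(30) = mex{2,1,0,2} = 3
G(31) = mex{1,1,0,0} = 2
G(32) = mex{3,0,1,0} = 2
G(33) = mex{2,2,1,1} = 0
G(34) = mex{2,1,0,1} = 3
G(35) = mex{0,3,2,0} = 1
G(36) = mex{3,2,1,2} = 0
G(37) = mex{1,2,3,1} = 0
G(38) = mex{0,0,2,3} = 1
G(39) = mex{0,3,2,2} = 1
G(40) = mex{1,1,0,2} = 3
G(41) = mex{1,0,3,0} = 2
G(42) = mex{3,0,1,3} = 2
G(43) = mex{2,1,0,1} = 3
G(44) = mex{2,1,0,0} = 3
G(45) = mex{3,3,1,0} = 2
G(46) = mex{3,2,1,1} = 0
G(47) = mex{2,2,3,1} = 0
G(n+23) = G(n) holds for n = 0,…,7 (a full window of length max(S) = 8), so the sequence is purely periodic with period 23.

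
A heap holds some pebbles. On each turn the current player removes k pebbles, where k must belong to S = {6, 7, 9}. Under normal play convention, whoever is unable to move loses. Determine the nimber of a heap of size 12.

2

G(0) = 0
G(1) = mex{} = 0
G(2) = mex{} = 0
G(3) = mex{} = 0
G(4) = mex{} = 0
G(5) = mex{} = 0
G(6) = mex{0} = 1
G(7) = mex{0,0} = 1
G(8) = mex{0,0} = 1
G(9) = mex{0,0,0} = 1
G(10) = mex{0,0,0} = 1
G(11) = mex{0,0,0} = 1
G(12) = mex{1,0,0} = 2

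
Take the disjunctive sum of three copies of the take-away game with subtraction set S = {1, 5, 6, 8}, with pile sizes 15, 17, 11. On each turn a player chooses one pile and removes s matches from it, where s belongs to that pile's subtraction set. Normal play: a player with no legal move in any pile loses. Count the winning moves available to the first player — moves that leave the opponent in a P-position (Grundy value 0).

All piles use S = {1, 5, 6, 8}:
n :  0  1  2  3  4  5  6  7  8  9 10 11 12 13 14 15 16 17
G :  0  1  0  1  0  1  2  3  2  3  2  0  1  0  1  0  1  2
Pile A: G(15) = 0.
Pile B: G(17) = 2.
Pile C: G(11) = 0.
Combined Grundy value = 0 ⊕ 2 ⊕ 0 = 2.
A winning move leaves total XOR = 0, i.e. changes one component's Grundy value g to g ⊕ X where X is the current total.
Pile A: need g' = 0⊕2 = 2. Options: 15−1→G=1, 15−5→G=2, 15−6→G=3, 15−8→G=3. Hits: 1.
Pile B: need g' = 2⊕2 = 0. Options: 17−1→G=1, 17−5→G=1, 17−6→G=0, 17−8→G=3. Hits: 1.
Pile C: need g' = 0⊕2 = 2. Options: 11−1→G=2, 11−5→G=2, 11−6→G=1, 11−8→G=1. Hits: 2.

4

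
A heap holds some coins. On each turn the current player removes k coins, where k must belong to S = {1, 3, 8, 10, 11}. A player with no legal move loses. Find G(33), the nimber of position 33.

3

G(0) = 0
G(1) = mex{0} = 1
G(2) = mex{1} = 0
G(3) = mex{0,0} = 1
G(4) = mex{1,1} = 0
G(5) = mex{0,0} = 1
G(6) = mex{1,1} = 0
G(7) = mex{0,0} = 1
G(8) = mex{1,1,0} = 2
G(9) = mex{2,0,1} = 3
G(10) = mex{3,1,0,0} = 2
G(11) = mex{2,2,1,1,0} = 3
G(12) = mex{3,3,0,0,1} = 2
G(13) = mex{2,2,1,1,0} = 3
G(14) = mex{3,3,0,0,1} = 2
G(15) = mex{2,2,1,1,0} = 3
G(16) = mex{3,3,2,0,1} = 4
G(17) = mex{4,2,3,1,0} = 5
G(18) = mex{5,3,2,2,1} = 0
G(19) = mex{0,4,3,3,2} = 1
G(20) = mex{1,5,2,2,3} = 0
G(21) = mex{0,0,3,3,2} = 1
G(22) = mex{1,1,2,2,3} = 0
G(23) = mex{0,0,3,3,2} = 1
G(24) = mex{1,1,4,2,3} = 0
G(25) = mex{0,0,5,3,2} = 1
G(26) = mex{1,1,0,4,3} = 2
G(27) = mex{2,0,1,5,4} = 3
G(28) = mex{3,1,0,0,5} = 2
G(29) = mex{2,2,1,1,0} = 3
G(30) = mex{3,3,0,0,1} = 2
G(31) = mex{2,2,1,1,0} = 3
G(32) = mex{3,3,0,0,1} = 2
G(33) = mex{2,2,1,1,0} = 3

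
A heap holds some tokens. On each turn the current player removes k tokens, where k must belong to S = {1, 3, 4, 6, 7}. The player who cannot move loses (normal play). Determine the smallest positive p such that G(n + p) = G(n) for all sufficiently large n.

10

G(0) = 0
G(1) = mex{0} = 1
G(2) = mex{1} = 0
G(3) = mex{0,0} = 1
G(4) = mex{1,1,0} = 2
G(5) = mex{2,0,1} = 3
G(6) = mex{3,1,0,0} = 2
G(7) = mex{2,2,1,1,0} = 3
G(8) = mex{3,3,2,0,1} = 4
G(9) = mex{4,2,3,1,0} = 5
G(10) = mex{5,3,2,2,1} = 0
G(11) = mex{0,4,3,3,2} = 1
G(12) = mex{1,5,4,2,3} = 0
G(13) = mex{0,0,5,3,2} = 1
G(14) = mex{1,1,0,4,3} = 2
G(15) = mex{2,0,1,5,4} = 3
G(16) = mex{3,1,0,0,5} = 2
G(17) = mex{2,2,1,1,0} = 3
G(18) = mex{3,3,2,0,1} = 4
G(19) = mex{4,2,3,1,0} = 5
G(20) = mex{5,3,2,2,1} = 0
G(21) = mex{0,4,3,3,2} = 1
G(n+10) = G(n) holds for n = 0,…,6 (a full window of length max(S) = 7), so the sequence is purely periodic with period 10.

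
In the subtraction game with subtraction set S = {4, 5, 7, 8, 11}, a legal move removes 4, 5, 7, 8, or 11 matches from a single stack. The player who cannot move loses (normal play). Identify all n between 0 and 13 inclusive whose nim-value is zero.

0, 1, 2, 3

n :  0  1  2  3  4  5  6  7  8  9 10 11 12 13
G :  0  0  0  0  1  1  1  1  2  2  2  2  3  3
P-positions are exactly the n with G(n) = 0.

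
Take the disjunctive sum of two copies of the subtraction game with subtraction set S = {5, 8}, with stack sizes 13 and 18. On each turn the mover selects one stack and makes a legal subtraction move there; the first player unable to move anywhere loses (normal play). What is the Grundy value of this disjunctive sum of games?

All stacks use S = {5, 8}:
G(0) = 0
G(1) = mex{} = 0
G(2) = mex{} = 0
G(3) = mex{} = 0
G(4) = mex{} = 0
G(5) = mex{0} = 1
G(6) = mex{0} = 1
G(7) = mex{0} = 1
G(8) = mex{0,0} = 1
G(9) = mex{0,0} = 1
G(10) = mex{1,0} = 2
G(11) = mex{1,0} = 2
G(12) = mex{1,0} = 2
G(13) = mex{1,1} = 0
G(14) = mex{1,1} = 0
G(15) = mex{2,1} = 0
G(16) = mex{2,1} = 0
G(17) = mex{2,1} = 0
G(18) = mex{0,2} = 1
Stack A: G(13) = 0.
Stack B: G(18) = 1.
Combined Grundy value = 0 ⊕ 1 = 1.

1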